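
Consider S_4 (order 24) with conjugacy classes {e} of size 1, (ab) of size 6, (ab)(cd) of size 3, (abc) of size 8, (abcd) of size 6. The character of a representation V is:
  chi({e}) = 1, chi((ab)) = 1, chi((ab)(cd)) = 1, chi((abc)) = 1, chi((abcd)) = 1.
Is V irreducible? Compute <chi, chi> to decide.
Irreducible: <chi, chi> = 1.

Working: <chi, chi> = (1/|G|) sum_C |C| * |chi(C)|^2 = (1/24)[1*|1|^2 + 6*|1|^2 + 3*|1|^2 + 8*|1|^2 + 6*|1|^2]
  = (1/24)[(1) + (6) + (3) + (8) + (6)] = 24/24 = 1.
A character is irreducible iff <chi, chi> = 1, so this representation is irreducible.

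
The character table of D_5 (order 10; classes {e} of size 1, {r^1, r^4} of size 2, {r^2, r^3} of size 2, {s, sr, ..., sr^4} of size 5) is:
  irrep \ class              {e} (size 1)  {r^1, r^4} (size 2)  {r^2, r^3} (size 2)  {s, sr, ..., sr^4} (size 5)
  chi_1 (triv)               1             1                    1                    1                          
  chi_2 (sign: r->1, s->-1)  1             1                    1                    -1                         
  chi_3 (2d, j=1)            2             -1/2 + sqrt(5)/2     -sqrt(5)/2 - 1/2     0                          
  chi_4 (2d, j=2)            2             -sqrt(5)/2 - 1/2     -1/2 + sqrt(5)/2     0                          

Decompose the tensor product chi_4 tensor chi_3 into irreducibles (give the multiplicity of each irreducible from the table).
chi_4 tensor chi_3 = chi_3 + chi_4 (all other irreducibles have multiplicity 0).

Derivation: The character of a tensor product is the pointwise product (chi_4 * chi_3)(C) = chi_4(C) * chi_3(C):
  {e}: (2)*(2), {r^1, r^4}: (-sqrt(5)/2 - 1/2)*(-1/2 + sqrt(5)/2), {r^2, r^3}: (-1/2 + sqrt(5)/2)*(-sqrt(5)/2 - 1/2), {s, sr, ..., sr^4}: (0)*(0)
so (chi_4 * chi_3) takes values
  {e} -> 4, {r^1, r^4} -> -1, {r^2, r^3} -> -1, {s, sr, ..., sr^4} -> 0.
Now take the inner product of this character with each irreducible chi from the table, <chi_4*chi_3, chi> = (1/10) sum_C |C| (chi_4*chi_3)(C) conj(chi(C)):
  <chi_4*chi_3, chi_1> = (1/10)[1*(4)*conj(1) + 2*(-1)*conj(1) + 2*(-1)*conj(1) + 5*(0)*conj(1)]
      = (1/10)[(4) + (-2) + (-2) + (0)] = 0/10 = 0
  <chi_4*chi_3, chi_2> = (1/10)[1*(4)*conj(1) + 2*(-1)*conj(1) + 2*(-1)*conj(1) + 5*(0)*conj(-1)]
      = (1/10)[(4) + (-2) + (-2) + (0)] = 0/10 = 0
  <chi_4*chi_3, chi_3> = (1/10)[1*(4)*conj(2) + 2*(-1)*conj(-1/2 + sqrt(5)/2) + 2*(-1)*conj(-sqrt(5)/2 - 1/2) + 5*(0)*conj(0)]
      = (1/10)[(8) + (1 - sqrt(5)) + (1 + sqrt(5)) + (0)] = 10/10 = 1
  <chi_4*chi_3, chi_4> = (1/10)[1*(4)*conj(2) + 2*(-1)*conj(-sqrt(5)/2 - 1/2) + 2*(-1)*conj(-1/2 + sqrt(5)/2) + 5*(0)*conj(0)]
      = (1/10)[(8) + (1 + sqrt(5)) + (1 - sqrt(5)) + (0)] = 10/10 = 1
Hence the multiplicities are chi_3: 1, chi_4: 1. Dimension check: dim(chi_4)*dim(chi_3) = 2*2 = 4 and sum (mult * dim) = 1*2 + 1*2 = 4.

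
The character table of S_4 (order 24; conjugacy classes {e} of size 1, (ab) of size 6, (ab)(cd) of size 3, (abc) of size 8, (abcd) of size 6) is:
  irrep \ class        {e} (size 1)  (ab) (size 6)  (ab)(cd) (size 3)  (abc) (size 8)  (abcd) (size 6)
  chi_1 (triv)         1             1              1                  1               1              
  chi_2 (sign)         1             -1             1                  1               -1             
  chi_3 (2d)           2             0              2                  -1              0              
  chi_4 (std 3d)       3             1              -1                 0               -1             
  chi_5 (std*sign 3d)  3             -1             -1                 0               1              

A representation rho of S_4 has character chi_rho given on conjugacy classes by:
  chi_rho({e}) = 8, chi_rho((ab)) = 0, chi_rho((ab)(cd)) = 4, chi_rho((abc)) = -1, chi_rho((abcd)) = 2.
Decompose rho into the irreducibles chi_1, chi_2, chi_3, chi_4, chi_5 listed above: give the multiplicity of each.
Multiplicities: chi_1: 1, chi_2: 0, chi_3: 2, chi_4: 0, chi_5: 1.

Working: Use <chi_rho, chi> = (1/|G|) sum_C |C| * chi_rho(C) * conj(chi(C)) with |G| = 24 for each irreducible chi in the table:
  <chi_rho, chi_1> = (1/24)[1*(8)*conj(1) + 6*(0)*conj(1) + 3*(4)*conj(1) + 8*(-1)*conj(1) + 6*(2)*conj(1)]
      = (1/24)[(8) + (0) + (12) + (-8) + (12)] = 24/24 = 1
  <chi_rho, chi_2> = (1/24)[1*(8)*conj(1) + 6*(0)*conj(-1) + 3*(4)*conj(1) + 8*(-1)*conj(1) + 6*(2)*conj(-1)]
      = (1/24)[(8) + (0) + (12) + (-8) + (-12)] = 0/24 = 0
  <chi_rho, chi_3> = (1/24)[1*(8)*conj(2) + 6*(0)*conj(0) + 3*(4)*conj(2) + 8*(-1)*conj(-1) + 6*(2)*conj(0)]
      = (1/24)[(16) + (0) + (24) + (8) + (0)] = 48/24 = 2
  <chi_rho, chi_4> = (1/24)[1*(8)*conj(3) + 6*(0)*conj(1) + 3*(4)*conj(-1) + 8*(-1)*conj(0) + 6*(2)*conj(-1)]
      = (1/24)[(24) + (0) + (-12) + (0) + (-12)] = 0/24 = 0
  <chi_rho, chi_5> = (1/24)[1*(8)*conj(3) + 6*(0)*conj(-1) + 3*(4)*conj(-1) + 8*(-1)*conj(0) + 6*(2)*conj(1)]
      = (1/24)[(24) + (0) + (-12) + (0) + (12)] = 24/24 = 1
Dimension check: dim(rho) = sum (mult * dim) = 1*1 + 0*1 + 2*2 + 0*3 + 1*3 = 8 = chi_rho(e) = 8.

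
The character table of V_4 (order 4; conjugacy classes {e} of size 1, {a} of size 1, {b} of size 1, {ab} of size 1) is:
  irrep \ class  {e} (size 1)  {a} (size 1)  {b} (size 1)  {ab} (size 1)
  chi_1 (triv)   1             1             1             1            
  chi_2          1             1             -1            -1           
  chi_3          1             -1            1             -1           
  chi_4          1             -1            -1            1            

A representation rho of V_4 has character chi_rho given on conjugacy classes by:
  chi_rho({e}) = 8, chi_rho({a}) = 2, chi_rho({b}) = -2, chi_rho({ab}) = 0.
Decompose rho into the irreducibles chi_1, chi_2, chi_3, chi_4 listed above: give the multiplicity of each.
Multiplicities: chi_1: 2, chi_2: 3, chi_3: 1, chi_4: 2.

Explanation: Use <chi_rho, chi> = (1/|G|) sum_C |C| * chi_rho(C) * conj(chi(C)) with |G| = 4 for each irreducible chi in the table:
  <chi_rho, chi_1> = (1/4)[1*(8)*conj(1) + 1*(2)*conj(1) + 1*(-2)*conj(1) + 1*(0)*conj(1)]
      = (1/4)[(8) + (2) + (-2) + (0)] = 8/4 = 2
  <chi_rho, chi_2> = (1/4)[1*(8)*conj(1) + 1*(2)*conj(1) + 1*(-2)*conj(-1) + 1*(0)*conj(-1)]
      = (1/4)[(8) + (2) + (2) + (0)] = 12/4 = 3
  <chi_rho, chi_3> = (1/4)[1*(8)*conj(1) + 1*(2)*conj(-1) + 1*(-2)*conj(1) + 1*(0)*conj(-1)]
      = (1/4)[(8) + (-2) + (-2) + (0)] = 4/4 = 1
  <chi_rho, chi_4> = (1/4)[1*(8)*conj(1) + 1*(2)*conj(-1) + 1*(-2)*conj(-1) + 1*(0)*conj(1)]
      = (1/4)[(8) + (-2) + (2) + (0)] = 8/4 = 2
Dimension check: dim(rho) = sum (mult * dim) = 2*1 + 3*1 + 1*1 + 2*1 = 8 = chi_rho(e) = 8.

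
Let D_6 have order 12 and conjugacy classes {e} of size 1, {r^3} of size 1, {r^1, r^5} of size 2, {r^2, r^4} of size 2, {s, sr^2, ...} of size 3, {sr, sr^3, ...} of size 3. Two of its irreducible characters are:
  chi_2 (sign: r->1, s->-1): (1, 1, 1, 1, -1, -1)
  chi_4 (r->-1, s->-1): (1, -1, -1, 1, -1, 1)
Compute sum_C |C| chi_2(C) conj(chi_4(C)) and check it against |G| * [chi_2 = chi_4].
Sum = 0; so <chi_2, chi_4> = 0 (distinct irreducibles are orthogonal).

Argument: Compute term by term over conjugacy classes (|C| * chi_2(C) * conj(chi_4(C))):
  1*(1)*conj(1) + 1*(1)*conj(-1) + 2*(1)*conj(-1) + 2*(1)*conj(1) + 3*(-1)*conj(-1) + 3*(-1)*conj(1)
  = (1) + (-1) + (-2) + (2) + (3) + (-3)
  = 0.
Dividing by |G| = 12 gives 0/12 = 0, matching the row-orthogonality relation <chi_2, chi_4> = [chi_2 = chi_4].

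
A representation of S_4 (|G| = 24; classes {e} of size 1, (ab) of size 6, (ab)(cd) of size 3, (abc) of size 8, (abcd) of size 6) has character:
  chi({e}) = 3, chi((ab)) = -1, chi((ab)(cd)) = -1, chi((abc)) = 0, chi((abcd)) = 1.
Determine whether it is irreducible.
Irreducible: <chi, chi> = 1.

Proof sketch: <chi, chi> = (1/|G|) sum_C |C| * |chi(C)|^2 = (1/24)[1*|3|^2 + 6*|-1|^2 + 3*|-1|^2 + 8*|0|^2 + 6*|1|^2]
  = (1/24)[(9) + (6) + (3) + (0) + (6)] = 24/24 = 1.
A character is irreducible iff <chi, chi> = 1, so this representation is irreducible.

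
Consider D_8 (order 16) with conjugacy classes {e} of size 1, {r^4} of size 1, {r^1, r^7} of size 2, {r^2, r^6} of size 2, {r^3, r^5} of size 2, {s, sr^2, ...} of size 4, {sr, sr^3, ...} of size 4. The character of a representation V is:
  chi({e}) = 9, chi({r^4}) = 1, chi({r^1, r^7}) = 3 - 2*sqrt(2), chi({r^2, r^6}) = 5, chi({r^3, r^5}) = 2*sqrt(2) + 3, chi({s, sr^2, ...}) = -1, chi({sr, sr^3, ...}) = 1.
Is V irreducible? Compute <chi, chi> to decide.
Not irreducible (reducible): <chi, chi> = 13 > 1.

<chi, chi> = (1/|G|) sum_C |C| * |chi(C)|^2 = (1/16)[1*|9|^2 + 1*|1|^2 + 2*|3 - 2*sqrt(2)|^2 + 2*|5|^2 + 2*|2*sqrt(2) + 3|^2 + 4*|-1|^2 + 4*|1|^2]
  = (1/16)[(81) + (1) + (34 - 24*sqrt(2)) + (50) + (24*sqrt(2) + 34) + (4) + (4)] = 208/16 = 13.
A character is irreducible iff <chi, chi> = 1, so this representation is reducible.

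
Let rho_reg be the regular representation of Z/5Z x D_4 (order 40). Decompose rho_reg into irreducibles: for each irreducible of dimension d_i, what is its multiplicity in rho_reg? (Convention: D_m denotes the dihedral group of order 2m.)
Each irreducible V_i of dimension d_i appears with multiplicity d_i, i.e. rho_reg = (direct sum over all irreducibles V_i) d_i V_i. The irreducible dimensions for Z/5Z x D_4 are 1, 1, 1, 1, 1, 1, 1, 1, 1, 1, 1, 1, 1, 1, 1, 1, 1, 1, 1, 1, 2, 2, 2, 2, 2: 20 irreducibles of dimension 1, each with multiplicity 1; 5 irreducibles of dimension 2, each with multiplicity 2. Total dimension 20*1*1 + 5*2*2 = 40 = |G|.

Reasoning: General theorem: in the regular representation of a finite group G, each irreducible appears with multiplicity equal to its dimension. Check: dim(rho_reg) = sum d_i^2 = 1 + 1 + 1 + 1 + 1 + 1 + 1 + 1 + 1 + 1 + 1 + 1 + 1 + 1 + 1 + 1 + 1 + 1 + 1 + 1 + 4 + 4 + 4 + 4 + 4 = 40 = |G|.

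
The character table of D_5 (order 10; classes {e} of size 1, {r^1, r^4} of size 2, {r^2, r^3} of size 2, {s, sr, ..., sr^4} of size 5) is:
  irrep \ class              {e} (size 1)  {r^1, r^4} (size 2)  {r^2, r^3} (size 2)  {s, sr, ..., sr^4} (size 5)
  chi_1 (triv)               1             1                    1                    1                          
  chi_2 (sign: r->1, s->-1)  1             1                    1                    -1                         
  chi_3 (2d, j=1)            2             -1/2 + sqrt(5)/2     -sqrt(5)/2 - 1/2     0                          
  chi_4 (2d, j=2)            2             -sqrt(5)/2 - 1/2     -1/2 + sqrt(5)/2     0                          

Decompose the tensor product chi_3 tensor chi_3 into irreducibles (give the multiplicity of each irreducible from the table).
chi_3 tensor chi_3 = chi_1 + chi_2 + chi_4 (all other irreducibles have multiplicity 0).

Reasoning: The character of a tensor product is the pointwise product (chi_3 * chi_3)(C) = chi_3(C) * chi_3(C):
  {e}: (2)*(2), {r^1, r^4}: (-1/2 + sqrt(5)/2)*(-1/2 + sqrt(5)/2), {r^2, r^3}: (-sqrt(5)/2 - 1/2)*(-sqrt(5)/2 - 1/2), {s, sr, ..., sr^4}: (0)*(0)
so (chi_3 * chi_3) takes values
  {e} -> 4, {r^1, r^4} -> 3/2 - sqrt(5)/2, {r^2, r^3} -> sqrt(5)/2 + 3/2, {s, sr, ..., sr^4} -> 0.
Now take the inner product of this character with each irreducible chi from the table, <chi_3*chi_3, chi> = (1/10) sum_C |C| (chi_3*chi_3)(C) conj(chi(C)):
  <chi_3*chi_3, chi_1> = (1/10)[1*(4)*conj(1) + 2*(3/2 - sqrt(5)/2)*conj(1) + 2*(sqrt(5)/2 + 3/2)*conj(1) + 5*(0)*conj(1)]
      = (1/10)[(4) + (3 - sqrt(5)) + (sqrt(5) + 3) + (0)] = 10/10 = 1
  <chi_3*chi_3, chi_2> = (1/10)[1*(4)*conj(1) + 2*(3/2 - sqrt(5)/2)*conj(1) + 2*(sqrt(5)/2 + 3/2)*conj(1) + 5*(0)*conj(-1)]
      = (1/10)[(4) + (3 - sqrt(5)) + (sqrt(5) + 3) + (0)] = 10/10 = 1
  <chi_3*chi_3, chi_3> = (1/10)[1*(4)*conj(2) + 2*(3/2 - sqrt(5)/2)*conj(-1/2 + sqrt(5)/2) + 2*(sqrt(5)/2 + 3/2)*conj(-sqrt(5)/2 - 1/2) + 5*(0)*conj(0)]
      = (1/10)[(8) + (-4 + 2*sqrt(5)) + (-2*sqrt(5) - 4) + (0)] = 0/10 = 0
  <chi_3*chi_3, chi_4> = (1/10)[1*(4)*conj(2) + 2*(3/2 - sqrt(5)/2)*conj(-sqrt(5)/2 - 1/2) + 2*(sqrt(5)/2 + 3/2)*conj(-1/2 + sqrt(5)/2) + 5*(0)*conj(0)]
      = (1/10)[(8) + (1 - sqrt(5)) + (1 + sqrt(5)) + (0)] = 10/10 = 1
Hence the multiplicities are chi_1: 1, chi_2: 1, chi_4: 1. Dimension check: dim(chi_3)*dim(chi_3) = 2*2 = 4 and sum (mult * dim) = 1*1 + 1*1 + 1*2 = 4.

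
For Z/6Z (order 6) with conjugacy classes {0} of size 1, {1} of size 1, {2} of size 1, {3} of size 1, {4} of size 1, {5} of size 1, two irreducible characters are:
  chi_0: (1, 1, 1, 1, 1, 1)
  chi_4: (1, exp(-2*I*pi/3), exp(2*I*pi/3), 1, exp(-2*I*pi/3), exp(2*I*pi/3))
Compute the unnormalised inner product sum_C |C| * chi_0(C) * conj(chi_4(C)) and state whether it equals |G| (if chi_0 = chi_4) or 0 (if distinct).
Sum = 0; so <chi_0, chi_4> = 0 (distinct irreducibles are orthogonal).

Argument: Compute term by term over conjugacy classes (|C| * chi_0(C) * conj(chi_4(C))):
  1*(1)*conj(1) + 1*(1)*conj(exp(-2*I*pi/3)) + 1*(1)*conj(exp(2*I*pi/3)) + 1*(1)*conj(1) + 1*(1)*conj(exp(-2*I*pi/3)) + 1*(1)*conj(exp(2*I*pi/3))
  = (1) + (exp(2*I*pi/3)) + (exp(-2*I*pi/3)) + (1) + (exp(2*I*pi/3)) + (exp(-2*I*pi/3))
  = 0.
(Exp terms are combined using exp(i*s)*conj(exp(i*t)) = exp(i*(s-t)), and sums of them are collapsed using the identity that for every m > 1 the m distinct m-th roots of unity sum to 0, e.g. 1 + exp(2*I*pi/3) + exp(-2*I*pi/3) = 0.)
Dividing by |G| = 6 gives 0/6 = 0, matching the row-orthogonality relation <chi_0, chi_4> = [chi_0 = chi_4].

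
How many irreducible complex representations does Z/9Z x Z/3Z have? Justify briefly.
27

Explanation: The number of irreducible complex representations of a finite group equals its number of conjugacy classes. Z/9Z x Z/3Z is abelian of order 27, so every element is its own conjugacy class: 27 classes, so Z/9Z x Z/3Z (order 27) has exactly 27 irreducible complex representations.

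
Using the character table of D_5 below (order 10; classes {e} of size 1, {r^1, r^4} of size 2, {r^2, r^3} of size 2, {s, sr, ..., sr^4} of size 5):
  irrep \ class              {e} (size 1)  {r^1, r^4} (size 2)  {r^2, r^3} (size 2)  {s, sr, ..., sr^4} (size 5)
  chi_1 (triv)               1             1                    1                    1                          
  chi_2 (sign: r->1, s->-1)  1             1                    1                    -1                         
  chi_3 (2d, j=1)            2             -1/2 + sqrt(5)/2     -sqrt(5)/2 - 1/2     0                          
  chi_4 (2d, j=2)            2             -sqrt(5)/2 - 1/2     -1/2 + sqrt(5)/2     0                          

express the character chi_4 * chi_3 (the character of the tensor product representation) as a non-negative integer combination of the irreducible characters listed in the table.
chi_4 tensor chi_3 = chi_3 + chi_4 (all other irreducibles have multiplicity 0).

Proof sketch: The character of a tensor product is the pointwise product (chi_4 * chi_3)(C) = chi_4(C) * chi_3(C):
  {e}: (2)*(2), {r^1, r^4}: (-sqrt(5)/2 - 1/2)*(-1/2 + sqrt(5)/2), {r^2, r^3}: (-1/2 + sqrt(5)/2)*(-sqrt(5)/2 - 1/2), {s, sr, ..., sr^4}: (0)*(0)
so (chi_4 * chi_3) takes values
  {e} -> 4, {r^1, r^4} -> -1, {r^2, r^3} -> -1, {s, sr, ..., sr^4} -> 0.
Now take the inner product of this character with each irreducible chi from the table, <chi_4*chi_3, chi> = (1/10) sum_C |C| (chi_4*chi_3)(C) conj(chi(C)):
  <chi_4*chi_3, chi_1> = (1/10)[1*(4)*conj(1) + 2*(-1)*conj(1) + 2*(-1)*conj(1) + 5*(0)*conj(1)]
      = (1/10)[(4) + (-2) + (-2) + (0)] = 0/10 = 0
  <chi_4*chi_3, chi_2> = (1/10)[1*(4)*conj(1) + 2*(-1)*conj(1) + 2*(-1)*conj(1) + 5*(0)*conj(-1)]
      = (1/10)[(4) + (-2) + (-2) + (0)] = 0/10 = 0
  <chi_4*chi_3, chi_3> = (1/10)[1*(4)*conj(2) + 2*(-1)*conj(-1/2 + sqrt(5)/2) + 2*(-1)*conj(-sqrt(5)/2 - 1/2) + 5*(0)*conj(0)]
      = (1/10)[(8) + (1 - sqrt(5)) + (1 + sqrt(5)) + (0)] = 10/10 = 1
  <chi_4*chi_3, chi_4> = (1/10)[1*(4)*conj(2) + 2*(-1)*conj(-sqrt(5)/2 - 1/2) + 2*(-1)*conj(-1/2 + sqrt(5)/2) + 5*(0)*conj(0)]
      = (1/10)[(8) + (1 + sqrt(5)) + (1 - sqrt(5)) + (0)] = 10/10 = 1
Hence the multiplicities are chi_3: 1, chi_4: 1. Dimension check: dim(chi_4)*dim(chi_3) = 2*2 = 4 and sum (mult * dim) = 1*2 + 1*2 = 4.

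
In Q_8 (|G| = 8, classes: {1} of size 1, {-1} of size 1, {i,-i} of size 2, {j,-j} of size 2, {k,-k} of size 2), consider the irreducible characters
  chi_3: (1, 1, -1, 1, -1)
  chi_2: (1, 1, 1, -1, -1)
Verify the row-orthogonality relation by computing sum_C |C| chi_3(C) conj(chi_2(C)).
Sum = 0; so <chi_3, chi_2> = 0 (distinct irreducibles are orthogonal).

Details: Compute term by term over conjugacy classes (|C| * chi_3(C) * conj(chi_2(C))):
  1*(1)*conj(1) + 1*(1)*conj(1) + 2*(-1)*conj(1) + 2*(1)*conj(-1) + 2*(-1)*conj(-1)
  = (1) + (1) + (-2) + (-2) + (2)
  = 0.
Dividing by |G| = 8 gives 0/8 = 0, matching the row-orthogonality relation <chi_3, chi_2> = [chi_3 = chi_2].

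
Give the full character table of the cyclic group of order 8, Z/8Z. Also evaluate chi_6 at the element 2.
Character table of Z/8Z (irreps indexed chi_0,...,chi_7 with chi_k(m) = zeta_8^(k*m), zeta_8 = exp(2*pi*i/8)):
  irrep \ class  {0} (size 1)  {1} (size 1)    {2} (size 1)  {3} (size 1)    {4} (size 1)  {5} (size 1)    {6} (size 1)  {7} (size 1)  
  chi_0          1             1               1             1               1             1               1             1             
  chi_1          1             exp(I*pi/4)     I             exp(3*I*pi/4)   -1            exp(-3*I*pi/4)  -I            exp(-I*pi/4)  
  chi_2          1             I               -1            -I              1             I               -1            -I            
  chi_3          1             exp(3*I*pi/4)   -I            exp(I*pi/4)     -1            exp(-I*pi/4)    I             exp(-3*I*pi/4)
  chi_4          1             -1              1             -1              1             -1              1             -1            
  chi_5          1             exp(-3*I*pi/4)  I             exp(-I*pi/4)    -1            exp(I*pi/4)     -I            exp(3*I*pi/4) 
  chi_6          1             -I              -1            I               1             -I              -1            I             
  chi_7          1             exp(-I*pi/4)    -I            exp(-3*I*pi/4)  -1            exp(3*I*pi/4)   I             exp(I*pi/4)   

Spot check: chi_6(2) = zeta_8^(6*2) = zeta_8^12 = -1.

Justification: Z/8Z is abelian, so all 8 irreducible complex representations are 1-dimensional. They are given by chi_k(m) = zeta_8^(k*m) for k = 0,...,7. Row orthogonality: sum_m chi_k(m) conj(chi_l(m)) = 8 * [k = l].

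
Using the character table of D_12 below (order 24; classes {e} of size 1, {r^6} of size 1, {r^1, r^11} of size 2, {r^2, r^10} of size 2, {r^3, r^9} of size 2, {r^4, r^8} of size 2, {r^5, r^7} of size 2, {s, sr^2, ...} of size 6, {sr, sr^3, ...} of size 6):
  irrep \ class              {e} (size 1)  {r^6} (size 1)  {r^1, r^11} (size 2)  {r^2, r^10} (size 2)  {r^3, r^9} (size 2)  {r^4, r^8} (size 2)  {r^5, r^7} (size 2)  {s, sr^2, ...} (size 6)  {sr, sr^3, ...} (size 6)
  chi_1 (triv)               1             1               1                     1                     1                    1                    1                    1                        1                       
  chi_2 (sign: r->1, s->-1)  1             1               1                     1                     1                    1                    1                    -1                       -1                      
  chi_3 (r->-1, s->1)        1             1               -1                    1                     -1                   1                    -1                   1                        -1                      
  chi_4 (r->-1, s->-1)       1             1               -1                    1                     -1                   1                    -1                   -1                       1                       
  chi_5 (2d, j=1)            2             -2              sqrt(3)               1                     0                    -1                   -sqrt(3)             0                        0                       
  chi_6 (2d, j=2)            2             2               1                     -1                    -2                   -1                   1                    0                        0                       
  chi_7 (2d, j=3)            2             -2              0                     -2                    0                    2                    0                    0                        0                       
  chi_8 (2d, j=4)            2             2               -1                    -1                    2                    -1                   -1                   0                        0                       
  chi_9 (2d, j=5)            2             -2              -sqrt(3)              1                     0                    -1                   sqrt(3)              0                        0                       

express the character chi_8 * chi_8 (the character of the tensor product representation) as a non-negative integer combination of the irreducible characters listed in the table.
chi_8 tensor chi_8 = chi_1 + chi_2 + chi_8 (all other irreducibles have multiplicity 0).

Explanation: The character of a tensor product is the pointwise product (chi_8 * chi_8)(C) = chi_8(C) * chi_8(C):
  {e}: (2)*(2), {r^6}: (2)*(2), {r^1, r^11}: (-1)*(-1), {r^2, r^10}: (-1)*(-1), {r^3, r^9}: (2)*(2), {r^4, r^8}: (-1)*(-1), {r^5, r^7}: (-1)*(-1), {s, sr^2, ...}: (0)*(0), {sr, sr^3, ...}: (0)*(0)
so (chi_8 * chi_8) takes values
  {e} -> 4, {r^6} -> 4, {r^1, r^11} -> 1, {r^2, r^10} -> 1, {r^3, r^9} -> 4, {r^4, r^8} -> 1, {r^5, r^7} -> 1, {s, sr^2, ...} -> 0, {sr, sr^3, ...} -> 0.
Now take the inner product of this character with each irreducible chi from the table, <chi_8*chi_8, chi> = (1/24) sum_C |C| (chi_8*chi_8)(C) conj(chi(C)):
  <chi_8*chi_8, chi_1> = (1/24)[1*(4)*conj(1) + 1*(4)*conj(1) + 2*(1)*conj(1) + 2*(1)*conj(1) + 2*(4)*conj(1) + 2*(1)*conj(1) + 2*(1)*conj(1) + 6*(0)*conj(1) + 6*(0)*conj(1)]
      = (1/24)[(4) + (4) + (2) + (2) + (8) + (2) + (2) + (0) + (0)] = 24/24 = 1
  <chi_8*chi_8, chi_2> = (1/24)[1*(4)*conj(1) + 1*(4)*conj(1) + 2*(1)*conj(1) + 2*(1)*conj(1) + 2*(4)*conj(1) + 2*(1)*conj(1) + 2*(1)*conj(1) + 6*(0)*conj(-1) + 6*(0)*conj(-1)]
      = (1/24)[(4) + (4) + (2) + (2) + (8) + (2) + (2) + (0) + (0)] = 24/24 = 1
  <chi_8*chi_8, chi_3> = (1/24)[1*(4)*conj(1) + 1*(4)*conj(1) + 2*(1)*conj(-1) + 2*(1)*conj(1) + 2*(4)*conj(-1) + 2*(1)*conj(1) + 2*(1)*conj(-1) + 6*(0)*conj(1) + 6*(0)*conj(-1)]
      = (1/24)[(4) + (4) + (-2) + (2) + (-8) + (2) + (-2) + (0) + (0)] = 0/24 = 0
  <chi_8*chi_8, chi_4> = (1/24)[1*(4)*conj(1) + 1*(4)*conj(1) + 2*(1)*conj(-1) + 2*(1)*conj(1) + 2*(4)*conj(-1) + 2*(1)*conj(1) + 2*(1)*conj(-1) + 6*(0)*conj(-1) + 6*(0)*conj(1)]
      = (1/24)[(4) + (4) + (-2) + (2) + (-8) + (2) + (-2) + (0) + (0)] = 0/24 = 0
  <chi_8*chi_8, chi_5> = (1/24)[1*(4)*conj(2) + 1*(4)*conj(-2) + 2*(1)*conj(sqrt(3)) + 2*(1)*conj(1) + 2*(4)*conj(0) + 2*(1)*conj(-1) + 2*(1)*conj(-sqrt(3)) + 6*(0)*conj(0) + 6*(0)*conj(0)]
      = (1/24)[(8) + (-8) + (2*sqrt(3)) + (2) + (0) + (-2) + (-2*sqrt(3)) + (0) + (0)] = 0/24 = 0
  <chi_8*chi_8, chi_6> = (1/24)[1*(4)*conj(2) + 1*(4)*conj(2) + 2*(1)*conj(1) + 2*(1)*conj(-1) + 2*(4)*conj(-2) + 2*(1)*conj(-1) + 2*(1)*conj(1) + 6*(0)*conj(0) + 6*(0)*conj(0)]
      = (1/24)[(8) + (8) + (2) + (-2) + (-16) + (-2) + (2) + (0) + (0)] = 0/24 = 0
  <chi_8*chi_8, chi_7> = (1/24)[1*(4)*conj(2) + 1*(4)*conj(-2) + 2*(1)*conj(0) + 2*(1)*conj(-2) + 2*(4)*conj(0) + 2*(1)*conj(2) + 2*(1)*conj(0) + 6*(0)*conj(0) + 6*(0)*conj(0)]
      = (1/24)[(8) + (-8) + (0) + (-4) + (0) + (4) + (0) + (0) + (0)] = 0/24 = 0
  <chi_8*chi_8, chi_8> = (1/24)[1*(4)*conj(2) + 1*(4)*conj(2) + 2*(1)*conj(-1) + 2*(1)*conj(-1) + 2*(4)*conj(2) + 2*(1)*conj(-1) + 2*(1)*conj(-1) + 6*(0)*conj(0) + 6*(0)*conj(0)]
      = (1/24)[(8) + (8) + (-2) + (-2) + (16) + (-2) + (-2) + (0) + (0)] = 24/24 = 1
  <chi_8*chi_8, chi_9> = (1/24)[1*(4)*conj(2) + 1*(4)*conj(-2) + 2*(1)*conj(-sqrt(3)) + 2*(1)*conj(1) + 2*(4)*conj(0) + 2*(1)*conj(-1) + 2*(1)*conj(sqrt(3)) + 6*(0)*conj(0) + 6*(0)*conj(0)]
      = (1/24)[(8) + (-8) + (-2*sqrt(3)) + (2) + (0) + (-2) + (2*sqrt(3)) + (0) + (0)] = 0/24 = 0
Hence the multiplicities are chi_1: 1, chi_2: 1, chi_8: 1. Dimension check: dim(chi_8)*dim(chi_8) = 2*2 = 4 and sum (mult * dim) = 1*1 + 1*1 + 1*2 = 4.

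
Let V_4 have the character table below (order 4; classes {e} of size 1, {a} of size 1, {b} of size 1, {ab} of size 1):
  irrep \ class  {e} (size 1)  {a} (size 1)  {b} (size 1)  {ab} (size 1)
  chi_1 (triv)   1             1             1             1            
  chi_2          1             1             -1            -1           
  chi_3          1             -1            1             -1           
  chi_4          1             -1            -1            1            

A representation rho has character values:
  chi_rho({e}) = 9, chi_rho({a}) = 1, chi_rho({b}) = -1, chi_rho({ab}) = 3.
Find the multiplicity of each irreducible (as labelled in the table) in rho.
Multiplicities: chi_1: 3, chi_2: 2, chi_3: 1, chi_4: 3.

Proof sketch: Use <chi_rho, chi> = (1/|G|) sum_C |C| * chi_rho(C) * conj(chi(C)) with |G| = 4 for each irreducible chi in the table:
  <chi_rho, chi_1> = (1/4)[1*(9)*conj(1) + 1*(1)*conj(1) + 1*(-1)*conj(1) + 1*(3)*conj(1)]
      = (1/4)[(9) + (1) + (-1) + (3)] = 12/4 = 3
  <chi_rho, chi_2> = (1/4)[1*(9)*conj(1) + 1*(1)*conj(1) + 1*(-1)*conj(-1) + 1*(3)*conj(-1)]
      = (1/4)[(9) + (1) + (1) + (-3)] = 8/4 = 2
  <chi_rho, chi_3> = (1/4)[1*(9)*conj(1) + 1*(1)*conj(-1) + 1*(-1)*conj(1) + 1*(3)*conj(-1)]
      = (1/4)[(9) + (-1) + (-1) + (-3)] = 4/4 = 1
  <chi_rho, chi_4> = (1/4)[1*(9)*conj(1) + 1*(1)*conj(-1) + 1*(-1)*conj(-1) + 1*(3)*conj(1)]
      = (1/4)[(9) + (-1) + (1) + (3)] = 12/4 = 3
Dimension check: dim(rho) = sum (mult * dim) = 3*1 + 2*1 + 1*1 + 3*1 = 9 = chi_rho(e) = 9.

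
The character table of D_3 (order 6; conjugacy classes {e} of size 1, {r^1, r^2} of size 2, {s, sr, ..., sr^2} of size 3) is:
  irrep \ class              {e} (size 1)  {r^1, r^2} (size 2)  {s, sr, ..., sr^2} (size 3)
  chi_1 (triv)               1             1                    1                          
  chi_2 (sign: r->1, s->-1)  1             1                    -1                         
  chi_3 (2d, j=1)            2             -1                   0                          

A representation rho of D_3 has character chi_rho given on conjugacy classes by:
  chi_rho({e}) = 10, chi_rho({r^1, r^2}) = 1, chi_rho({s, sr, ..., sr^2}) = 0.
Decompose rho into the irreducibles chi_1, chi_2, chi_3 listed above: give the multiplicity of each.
Multiplicities: chi_1: 2, chi_2: 2, chi_3: 3.

Argument: Use <chi_rho, chi> = (1/|G|) sum_C |C| * chi_rho(C) * conj(chi(C)) with |G| = 6 for each irreducible chi in the table:
  <chi_rho, chi_1> = (1/6)[1*(10)*conj(1) + 2*(1)*conj(1) + 3*(0)*conj(1)]
      = (1/6)[(10) + (2) + (0)] = 12/6 = 2
  <chi_rho, chi_2> = (1/6)[1*(10)*conj(1) + 2*(1)*conj(1) + 3*(0)*conj(-1)]
      = (1/6)[(10) + (2) + (0)] = 12/6 = 2
  <chi_rho, chi_3> = (1/6)[1*(10)*conj(2) + 2*(1)*conj(-1) + 3*(0)*conj(0)]
      = (1/6)[(20) + (-2) + (0)] = 18/6 = 3
Dimension check: dim(rho) = sum (mult * dim) = 2*1 + 2*1 + 3*2 = 10 = chi_rho(e) = 10.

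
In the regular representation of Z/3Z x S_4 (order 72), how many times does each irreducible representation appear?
Each irreducible V_i of dimension d_i appears with multiplicity d_i, i.e. rho_reg = (direct sum over all irreducibles V_i) d_i V_i. The irreducible dimensions for Z/3Z x S_4 are 1, 1, 1, 1, 1, 1, 2, 2, 2, 3, 3, 3, 3, 3, 3: 6 irreducibles of dimension 1, each with multiplicity 1; 3 irreducibles of dimension 2, each with multiplicity 2; 6 irreducibles of dimension 3, each with multiplicity 3. Total dimension 6*1*1 + 3*2*2 + 6*3*3 = 72 = |G|.

Derivation: General theorem: in the regular representation of a finite group G, each irreducible appears with multiplicity equal to its dimension. Check: dim(rho_reg) = sum d_i^2 = 1 + 1 + 1 + 1 + 1 + 1 + 4 + 4 + 4 + 9 + 9 + 9 + 9 + 9 + 9 = 72 = |G|.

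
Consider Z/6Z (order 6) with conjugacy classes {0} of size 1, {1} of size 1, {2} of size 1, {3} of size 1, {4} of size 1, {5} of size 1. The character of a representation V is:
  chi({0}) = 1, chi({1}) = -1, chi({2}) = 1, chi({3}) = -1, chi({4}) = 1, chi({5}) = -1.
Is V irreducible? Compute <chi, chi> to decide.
Irreducible: <chi, chi> = 1.

Proof sketch: <chi, chi> = (1/|G|) sum_C |C| * |chi(C)|^2 = (1/6)[1*|1|^2 + 1*|-1|^2 + 1*|1|^2 + 1*|-1|^2 + 1*|1|^2 + 1*|-1|^2]
  = (1/6)[(1) + (1) + (1) + (1) + (1) + (1)] = 6/6 = 1.
(Exp terms are combined using exp(i*s)*conj(exp(i*t)) = exp(i*(s-t)), and sums of them are collapsed using the identity that for every m > 1 the m distinct m-th roots of unity sum to 0, e.g. 1 + exp(2*I*pi/3) + exp(-2*I*pi/3) = 0.)
A character is irreducible iff <chi, chi> = 1, so this representation is irreducible.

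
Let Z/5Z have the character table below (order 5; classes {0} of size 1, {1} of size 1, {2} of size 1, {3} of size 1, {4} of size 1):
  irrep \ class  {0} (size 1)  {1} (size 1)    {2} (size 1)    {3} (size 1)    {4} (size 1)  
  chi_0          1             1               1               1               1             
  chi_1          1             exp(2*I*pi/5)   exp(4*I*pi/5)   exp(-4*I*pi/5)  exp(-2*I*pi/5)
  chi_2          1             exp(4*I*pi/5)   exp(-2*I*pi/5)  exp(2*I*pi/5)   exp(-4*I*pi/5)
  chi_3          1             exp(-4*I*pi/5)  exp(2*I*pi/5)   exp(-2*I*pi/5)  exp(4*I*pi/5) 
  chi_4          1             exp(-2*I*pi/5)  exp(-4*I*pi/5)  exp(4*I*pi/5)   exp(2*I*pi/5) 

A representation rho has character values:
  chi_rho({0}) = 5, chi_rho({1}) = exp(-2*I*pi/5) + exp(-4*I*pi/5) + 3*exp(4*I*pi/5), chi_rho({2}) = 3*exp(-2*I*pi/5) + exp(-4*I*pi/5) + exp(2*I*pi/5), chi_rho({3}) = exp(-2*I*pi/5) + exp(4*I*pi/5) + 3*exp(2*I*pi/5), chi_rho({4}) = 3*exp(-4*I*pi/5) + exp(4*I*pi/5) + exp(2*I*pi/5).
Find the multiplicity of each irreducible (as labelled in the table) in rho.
Multiplicities: chi_0: 0, chi_1: 0, chi_2: 3, chi_3: 1, chi_4: 1.

Justification: Use <chi_rho, chi> = (1/|G|) sum_C |C| * chi_rho(C) * conj(chi(C)) with |G| = 5 for each irreducible chi in the table:
  <chi_rho, chi_0> = (1/5)[1*(5)*conj(1) + 1*(exp(-2*I*pi/5) + exp(-4*I*pi/5) + 3*exp(4*I*pi/5))*conj(1) + 1*(3*exp(-2*I*pi/5) + exp(-4*I*pi/5) + exp(2*I*pi/5))*conj(1) + 1*(exp(-2*I*pi/5) + exp(4*I*pi/5) + 3*exp(2*I*pi/5))*conj(1) + 1*(3*exp(-4*I*pi/5) + exp(4*I*pi/5) + exp(2*I*pi/5))*conj(1)]
      = (1/5)[(5) + (exp(-2*I*pi/5) + exp(-4*I*pi/5) + 3*exp(4*I*pi/5)) + (3*exp(-2*I*pi/5) + exp(-4*I*pi/5) + exp(2*I*pi/5)) + (exp(-2*I*pi/5) + exp(4*I*pi/5) + 3*exp(2*I*pi/5)) + (3*exp(-4*I*pi/5) + exp(4*I*pi/5) + exp(2*I*pi/5))] = 0/5 = 0
  <chi_rho, chi_1> = (1/5)[1*(5)*conj(1) + 1*(exp(-2*I*pi/5) + exp(-4*I*pi/5) + 3*exp(4*I*pi/5))*conj(exp(2*I*pi/5)) + 1*(3*exp(-2*I*pi/5) + exp(-4*I*pi/5) + exp(2*I*pi/5))*conj(exp(4*I*pi/5)) + 1*(exp(-2*I*pi/5) + exp(4*I*pi/5) + 3*exp(2*I*pi/5))*conj(exp(-4*I*pi/5)) + 1*(3*exp(-4*I*pi/5) + exp(4*I*pi/5) + exp(2*I*pi/5))*conj(exp(-2*I*pi/5))]
      = (1/5)[(5) + (exp(-4*I*pi/5) + exp(4*I*pi/5) + 3*exp(2*I*pi/5)) + (exp(-2*I*pi/5) + exp(2*I*pi/5) + 3*exp(4*I*pi/5)) + (3*exp(-4*I*pi/5) + exp(-2*I*pi/5) + exp(2*I*pi/5)) + (3*exp(-2*I*pi/5) + exp(-4*I*pi/5) + exp(4*I*pi/5))] = 0/5 = 0
  <chi_rho, chi_2> = (1/5)[1*(5)*conj(1) + 1*(exp(-2*I*pi/5) + exp(-4*I*pi/5) + 3*exp(4*I*pi/5))*conj(exp(4*I*pi/5)) + 1*(3*exp(-2*I*pi/5) + exp(-4*I*pi/5) + exp(2*I*pi/5))*conj(exp(-2*I*pi/5)) + 1*(exp(-2*I*pi/5) + exp(4*I*pi/5) + 3*exp(2*I*pi/5))*conj(exp(2*I*pi/5)) + 1*(3*exp(-4*I*pi/5) + exp(4*I*pi/5) + exp(2*I*pi/5))*conj(exp(-4*I*pi/5))]
      = (1/5)[(5) + (3 + exp(4*I*pi/5) + exp(2*I*pi/5)) + (3 + exp(-2*I*pi/5) + exp(4*I*pi/5)) + (3 + exp(-4*I*pi/5) + exp(2*I*pi/5)) + (3 + exp(-2*I*pi/5) + exp(-4*I*pi/5))] = 15/5 = 3
  <chi_rho, chi_3> = (1/5)[1*(5)*conj(1) + 1*(exp(-2*I*pi/5) + exp(-4*I*pi/5) + 3*exp(4*I*pi/5))*conj(exp(-4*I*pi/5)) + 1*(3*exp(-2*I*pi/5) + exp(-4*I*pi/5) + exp(2*I*pi/5))*conj(exp(2*I*pi/5)) + 1*(exp(-2*I*pi/5) + exp(4*I*pi/5) + 3*exp(2*I*pi/5))*conj(exp(-2*I*pi/5)) + 1*(3*exp(-4*I*pi/5) + exp(4*I*pi/5) + exp(2*I*pi/5))*conj(exp(4*I*pi/5))]
      = (1/5)[(5) + (1 + 3*exp(-2*I*pi/5) + exp(2*I*pi/5)) + (1 + 3*exp(-4*I*pi/5) + exp(4*I*pi/5)) + (1 + exp(-4*I*pi/5) + 3*exp(4*I*pi/5)) + (1 + exp(-2*I*pi/5) + 3*exp(2*I*pi/5))] = 5/5 = 1
  <chi_rho, chi_4> = (1/5)[1*(5)*conj(1) + 1*(exp(-2*I*pi/5) + exp(-4*I*pi/5) + 3*exp(4*I*pi/5))*conj(exp(-2*I*pi/5)) + 1*(3*exp(-2*I*pi/5) + exp(-4*I*pi/5) + exp(2*I*pi/5))*conj(exp(-4*I*pi/5)) + 1*(exp(-2*I*pi/5) + exp(4*I*pi/5) + 3*exp(2*I*pi/5))*conj(exp(4*I*pi/5)) + 1*(3*exp(-4*I*pi/5) + exp(4*I*pi/5) + exp(2*I*pi/5))*conj(exp(2*I*pi/5))]
      = (1/5)[(5) + (1 + 3*exp(-4*I*pi/5) + exp(-2*I*pi/5)) + (1 + exp(-4*I*pi/5) + 3*exp(2*I*pi/5)) + (1 + 3*exp(-2*I*pi/5) + exp(4*I*pi/5)) + (1 + exp(2*I*pi/5) + 3*exp(4*I*pi/5))] = 5/5 = 1
(Exp terms are combined using exp(i*s)*conj(exp(i*t)) = exp(i*(s-t)), and sums of them are collapsed using the identity that for every m > 1 the m distinct m-th roots of unity sum to 0, e.g. 1 + exp(2*I*pi/3) + exp(-2*I*pi/3) = 0.)
Dimension check: dim(rho) = sum (mult * dim) = 0*1 + 0*1 + 3*1 + 1*1 + 1*1 = 5 = chi_rho(e) = 5.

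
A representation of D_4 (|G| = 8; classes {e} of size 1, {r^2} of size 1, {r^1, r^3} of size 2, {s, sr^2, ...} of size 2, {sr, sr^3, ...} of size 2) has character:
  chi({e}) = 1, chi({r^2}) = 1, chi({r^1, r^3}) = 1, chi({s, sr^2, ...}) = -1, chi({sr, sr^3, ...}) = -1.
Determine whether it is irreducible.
Irreducible: <chi, chi> = 1.

Explanation: <chi, chi> = (1/|G|) sum_C |C| * |chi(C)|^2 = (1/8)[1*|1|^2 + 1*|1|^2 + 2*|1|^2 + 2*|-1|^2 + 2*|-1|^2]
  = (1/8)[(1) + (1) + (2) + (2) + (2)] = 8/8 = 1.
A character is irreducible iff <chi, chi> = 1, so this representation is irreducible.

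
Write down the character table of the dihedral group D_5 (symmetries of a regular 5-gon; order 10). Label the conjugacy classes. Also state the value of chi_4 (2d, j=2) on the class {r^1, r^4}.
Conjugacy classes: {e} of size 1, {r^1, r^4} of size 2, {r^2, r^3} of size 2, {s, sr, ..., sr^4} of size 5.
Character table:
  irrep \ class              {e} (size 1)  {r^1, r^4} (size 2)  {r^2, r^3} (size 2)  {s, sr, ..., sr^4} (size 5)
  chi_1 (triv)               1             1                    1                    1                          
  chi_2 (sign: r->1, s->-1)  1             1                    1                    -1                         
  chi_3 (2d, j=1)            2             -1/2 + sqrt(5)/2     -sqrt(5)/2 - 1/2     0                          
  chi_4 (2d, j=2)            2             -sqrt(5)/2 - 1/2     -1/2 + sqrt(5)/2     0                          

Spot check: chi_4 (2d, j=2) on {r^1, r^4} = -sqrt(5)/2 - 1/2.

Why: D_5 has order 2*5 = 10 with 4 conjugacy classes, hence 4 irreducibles. Sum of squared dims 1 + 1 + 4 + 4 = 10 = |G|. Linear characters come from the abelianisation; the 2-dimensional irreps have character r^k -> 2*cos(2*pi*j*k/5), reflections -> 0.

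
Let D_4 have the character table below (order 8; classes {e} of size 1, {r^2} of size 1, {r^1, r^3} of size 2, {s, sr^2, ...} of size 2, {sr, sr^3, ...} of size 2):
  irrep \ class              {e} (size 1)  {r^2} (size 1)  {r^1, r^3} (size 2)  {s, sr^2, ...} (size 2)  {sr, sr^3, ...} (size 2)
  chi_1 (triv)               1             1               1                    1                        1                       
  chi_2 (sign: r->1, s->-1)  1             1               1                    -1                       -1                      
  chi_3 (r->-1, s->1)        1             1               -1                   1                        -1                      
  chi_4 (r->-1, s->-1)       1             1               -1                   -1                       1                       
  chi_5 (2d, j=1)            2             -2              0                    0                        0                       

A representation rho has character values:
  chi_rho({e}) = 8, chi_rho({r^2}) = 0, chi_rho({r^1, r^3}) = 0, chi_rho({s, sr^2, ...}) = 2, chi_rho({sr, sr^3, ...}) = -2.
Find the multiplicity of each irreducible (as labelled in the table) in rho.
Multiplicities: chi_1: 1, chi_2: 1, chi_3: 2, chi_4: 0, chi_5: 2.

Justification: Use <chi_rho, chi> = (1/|G|) sum_C |C| * chi_rho(C) * conj(chi(C)) with |G| = 8 for each irreducible chi in the table:
  <chi_rho, chi_1> = (1/8)[1*(8)*conj(1) + 1*(0)*conj(1) + 2*(0)*conj(1) + 2*(2)*conj(1) + 2*(-2)*conj(1)]
      = (1/8)[(8) + (0) + (0) + (4) + (-4)] = 8/8 = 1
  <chi_rho, chi_2> = (1/8)[1*(8)*conj(1) + 1*(0)*conj(1) + 2*(0)*conj(1) + 2*(2)*conj(-1) + 2*(-2)*conj(-1)]
      = (1/8)[(8) + (0) + (0) + (-4) + (4)] = 8/8 = 1
  <chi_rho, chi_3> = (1/8)[1*(8)*conj(1) + 1*(0)*conj(1) + 2*(0)*conj(-1) + 2*(2)*conj(1) + 2*(-2)*conj(-1)]
      = (1/8)[(8) + (0) + (0) + (4) + (4)] = 16/8 = 2
  <chi_rho, chi_4> = (1/8)[1*(8)*conj(1) + 1*(0)*conj(1) + 2*(0)*conj(-1) + 2*(2)*conj(-1) + 2*(-2)*conj(1)]
      = (1/8)[(8) + (0) + (0) + (-4) + (-4)] = 0/8 = 0
  <chi_rho, chi_5> = (1/8)[1*(8)*conj(2) + 1*(0)*conj(-2) + 2*(0)*conj(0) + 2*(2)*conj(0) + 2*(-2)*conj(0)]
      = (1/8)[(16) + (0) + (0) + (0) + (0)] = 16/8 = 2
Dimension check: dim(rho) = sum (mult * dim) = 1*1 + 1*1 + 2*1 + 0*1 + 2*2 = 8 = chi_rho(e) = 8.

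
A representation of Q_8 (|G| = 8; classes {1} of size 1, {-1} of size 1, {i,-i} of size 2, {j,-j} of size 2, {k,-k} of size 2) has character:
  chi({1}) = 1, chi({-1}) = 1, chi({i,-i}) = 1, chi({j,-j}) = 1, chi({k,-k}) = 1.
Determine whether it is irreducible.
Irreducible: <chi, chi> = 1.

Explanation: <chi, chi> = (1/|G|) sum_C |C| * |chi(C)|^2 = (1/8)[1*|1|^2 + 1*|1|^2 + 2*|1|^2 + 2*|1|^2 + 2*|1|^2]
  = (1/8)[(1) + (1) + (2) + (2) + (2)] = 8/8 = 1.
A character is irreducible iff <chi, chi> = 1, so this representation is irreducible.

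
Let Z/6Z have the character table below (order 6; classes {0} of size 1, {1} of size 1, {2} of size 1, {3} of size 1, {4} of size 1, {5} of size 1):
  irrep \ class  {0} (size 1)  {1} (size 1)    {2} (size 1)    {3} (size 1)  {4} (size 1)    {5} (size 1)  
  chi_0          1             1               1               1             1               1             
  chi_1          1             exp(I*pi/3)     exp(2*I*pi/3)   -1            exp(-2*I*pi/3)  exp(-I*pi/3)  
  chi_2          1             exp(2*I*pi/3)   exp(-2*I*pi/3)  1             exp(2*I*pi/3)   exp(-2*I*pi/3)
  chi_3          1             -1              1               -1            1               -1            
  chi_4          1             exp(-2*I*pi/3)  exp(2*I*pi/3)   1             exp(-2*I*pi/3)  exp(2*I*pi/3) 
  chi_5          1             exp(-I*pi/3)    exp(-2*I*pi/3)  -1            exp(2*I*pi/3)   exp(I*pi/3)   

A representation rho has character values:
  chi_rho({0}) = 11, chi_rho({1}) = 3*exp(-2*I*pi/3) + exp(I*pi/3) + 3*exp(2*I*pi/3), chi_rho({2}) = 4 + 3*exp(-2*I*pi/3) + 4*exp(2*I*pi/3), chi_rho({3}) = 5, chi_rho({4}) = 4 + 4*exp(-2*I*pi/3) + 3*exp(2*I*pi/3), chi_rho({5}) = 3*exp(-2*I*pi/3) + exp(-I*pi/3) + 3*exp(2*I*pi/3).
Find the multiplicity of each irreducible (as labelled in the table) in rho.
Multiplicities: chi_0: 2, chi_1: 1, chi_2: 3, chi_3: 2, chi_4: 3, chi_5: 0.

Justification: Use <chi_rho, chi> = (1/|G|) sum_C |C| * chi_rho(C) * conj(chi(C)) with |G| = 6 for each irreducible chi in the table:
  <chi_rho, chi_0> = (1/6)[1*(11)*conj(1) + 1*(3*exp(-2*I*pi/3) + exp(I*pi/3) + 3*exp(2*I*pi/3))*conj(1) + 1*(4 + 3*exp(-2*I*pi/3) + 4*exp(2*I*pi/3))*conj(1) + 1*(5)*conj(1) + 1*(4 + 4*exp(-2*I*pi/3) + 3*exp(2*I*pi/3))*conj(1) + 1*(3*exp(-2*I*pi/3) + exp(-I*pi/3) + 3*exp(2*I*pi/3))*conj(1)]
      = (1/6)[(11) + (3*exp(-2*I*pi/3) + exp(I*pi/3) + 3*exp(2*I*pi/3)) + (4 + 3*exp(-2*I*pi/3) + 4*exp(2*I*pi/3)) + (5) + (4 + 4*exp(-2*I*pi/3) + 3*exp(2*I*pi/3)) + (3*exp(-2*I*pi/3) + exp(-I*pi/3) + 3*exp(2*I*pi/3))] = 12/6 = 2
  <chi_rho, chi_1> = (1/6)[1*(11)*conj(1) + 1*(3*exp(-2*I*pi/3) + exp(I*pi/3) + 3*exp(2*I*pi/3))*conj(exp(I*pi/3)) + 1*(4 + 3*exp(-2*I*pi/3) + 4*exp(2*I*pi/3))*conj(exp(2*I*pi/3)) + 1*(5)*conj(-1) + 1*(4 + 4*exp(-2*I*pi/3) + 3*exp(2*I*pi/3))*conj(exp(-2*I*pi/3)) + 1*(3*exp(-2*I*pi/3) + exp(-I*pi/3) + 3*exp(2*I*pi/3))*conj(exp(-I*pi/3))]
      = (1/6)[(11) + (-2 + 3*exp(I*pi/3)) + (4 + 4*exp(-2*I*pi/3) + 3*exp(2*I*pi/3)) + (-5) + (4 + 3*exp(-2*I*pi/3) + 4*exp(2*I*pi/3)) + (-2 + 3*exp(-I*pi/3))] = 6/6 = 1
  <chi_rho, chi_2> = (1/6)[1*(11)*conj(1) + 1*(3*exp(-2*I*pi/3) + exp(I*pi/3) + 3*exp(2*I*pi/3))*conj(exp(2*I*pi/3)) + 1*(4 + 3*exp(-2*I*pi/3) + 4*exp(2*I*pi/3))*conj(exp(-2*I*pi/3)) + 1*(5)*conj(1) + 1*(4 + 4*exp(-2*I*pi/3) + 3*exp(2*I*pi/3))*conj(exp(2*I*pi/3)) + 1*(3*exp(-2*I*pi/3) + exp(-I*pi/3) + 3*exp(2*I*pi/3))*conj(exp(-2*I*pi/3))]
      = (1/6)[(11) + (3 + exp(-I*pi/3) + 3*exp(2*I*pi/3)) + (-1) + (5) + (-1) + (3 + 3*exp(-2*I*pi/3) + exp(I*pi/3))] = 18/6 = 3
  <chi_rho, chi_3> = (1/6)[1*(11)*conj(1) + 1*(3*exp(-2*I*pi/3) + exp(I*pi/3) + 3*exp(2*I*pi/3))*conj(-1) + 1*(4 + 3*exp(-2*I*pi/3) + 4*exp(2*I*pi/3))*conj(1) + 1*(5)*conj(-1) + 1*(4 + 4*exp(-2*I*pi/3) + 3*exp(2*I*pi/3))*conj(1) + 1*(3*exp(-2*I*pi/3) + exp(-I*pi/3) + 3*exp(2*I*pi/3))*conj(-1)]
      = (1/6)[(11) + (-3*exp(2*I*pi/3) - exp(I*pi/3) - 3*exp(-2*I*pi/3)) + (4 + 3*exp(-2*I*pi/3) + 4*exp(2*I*pi/3)) + (-5) + (4 + 4*exp(-2*I*pi/3) + 3*exp(2*I*pi/3)) + (-3*exp(2*I*pi/3) - exp(-I*pi/3) - 3*exp(-2*I*pi/3))] = 12/6 = 2
  <chi_rho, chi_4> = (1/6)[1*(11)*conj(1) + 1*(3*exp(-2*I*pi/3) + exp(I*pi/3) + 3*exp(2*I*pi/3))*conj(exp(-2*I*pi/3)) + 1*(4 + 3*exp(-2*I*pi/3) + 4*exp(2*I*pi/3))*conj(exp(2*I*pi/3)) + 1*(5)*conj(1) + 1*(4 + 4*exp(-2*I*pi/3) + 3*exp(2*I*pi/3))*conj(exp(-2*I*pi/3)) + 1*(3*exp(-2*I*pi/3) + exp(-I*pi/3) + 3*exp(2*I*pi/3))*conj(exp(2*I*pi/3))]
      = (1/6)[(11) + (2 + 3*exp(-2*I*pi/3)) + (4 + 4*exp(-2*I*pi/3) + 3*exp(2*I*pi/3)) + (5) + (4 + 3*exp(-2*I*pi/3) + 4*exp(2*I*pi/3)) + (2 + 3*exp(2*I*pi/3))] = 18/6 = 3
  <chi_rho, chi_5> = (1/6)[1*(11)*conj(1) + 1*(3*exp(-2*I*pi/3) + exp(I*pi/3) + 3*exp(2*I*pi/3))*conj(exp(-I*pi/3)) + 1*(4 + 3*exp(-2*I*pi/3) + 4*exp(2*I*pi/3))*conj(exp(-2*I*pi/3)) + 1*(5)*conj(-1) + 1*(4 + 4*exp(-2*I*pi/3) + 3*exp(2*I*pi/3))*conj(exp(2*I*pi/3)) + 1*(3*exp(-2*I*pi/3) + exp(-I*pi/3) + 3*exp(2*I*pi/3))*conj(exp(I*pi/3))]
      = (1/6)[(11) + (-3 + 3*exp(-I*pi/3) + exp(2*I*pi/3)) + (-1) + (-5) + (-1) + (-3 + exp(-2*I*pi/3) + 3*exp(I*pi/3))] = 0/6 = 0
(Exp terms are combined using exp(i*s)*conj(exp(i*t)) = exp(i*(s-t)), and sums of them are collapsed using the identity that for every m > 1 the m distinct m-th roots of unity sum to 0, e.g. 1 + exp(2*I*pi/3) + exp(-2*I*pi/3) = 0.)
Dimension check: dim(rho) = sum (mult * dim) = 2*1 + 1*1 + 3*1 + 2*1 + 3*1 + 0*1 = 11 = chi_rho(e) = 11.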